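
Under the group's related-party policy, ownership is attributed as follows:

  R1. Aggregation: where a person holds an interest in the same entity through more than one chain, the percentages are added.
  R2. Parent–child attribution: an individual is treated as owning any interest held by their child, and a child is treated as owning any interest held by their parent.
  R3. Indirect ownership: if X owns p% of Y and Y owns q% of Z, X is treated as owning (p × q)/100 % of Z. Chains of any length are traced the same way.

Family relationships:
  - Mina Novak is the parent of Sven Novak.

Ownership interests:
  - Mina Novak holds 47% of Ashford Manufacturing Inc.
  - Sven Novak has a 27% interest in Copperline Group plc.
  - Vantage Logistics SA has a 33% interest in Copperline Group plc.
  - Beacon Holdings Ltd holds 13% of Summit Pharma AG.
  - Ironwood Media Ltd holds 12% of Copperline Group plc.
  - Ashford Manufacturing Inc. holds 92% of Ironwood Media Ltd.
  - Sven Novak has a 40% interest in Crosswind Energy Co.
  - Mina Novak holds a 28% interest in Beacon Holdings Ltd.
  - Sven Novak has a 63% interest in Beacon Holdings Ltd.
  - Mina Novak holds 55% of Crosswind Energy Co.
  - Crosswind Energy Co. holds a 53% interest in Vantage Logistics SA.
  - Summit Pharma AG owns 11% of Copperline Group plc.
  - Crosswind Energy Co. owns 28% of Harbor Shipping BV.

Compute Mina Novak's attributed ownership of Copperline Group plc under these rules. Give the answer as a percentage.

50.1056%

By parent–child attribution (R2), Mina Novak is treated as also owning Sven Novak's interest in Crosswind Energy Co, giving 55% + 40% = 95%.
By parent–child attribution (R2), Mina Novak is treated as also owning Sven Novak's interest in Beacon Holdings Ltd, giving 28% + 63% = 91%.
By parent–child attribution (R2), Mina Novak is treated as owning Sven Novak's 27% interest in Copperline Group plc.
Chain via Crosswind Energy Co. → Vantage Logistics SA (R3): 95% × 53% × 33% = 16.6155% of Copperline Group plc.
Chain via Ashford Manufacturing Inc. → Ironwood Media Ltd (R3): 47% × 92% × 12% = 5.1888% of Copperline Group plc.
Chain via Beacon Holdings Ltd → Summit Pharma AG (R3): 91% × 13% × 11% = 1.3013% of Copperline Group plc.
Direct interest in Copperline Group plc: 27%.
Aggregating (R1): 16.6155% + 5.1888% + 1.3013% + 27% = 50.1056%.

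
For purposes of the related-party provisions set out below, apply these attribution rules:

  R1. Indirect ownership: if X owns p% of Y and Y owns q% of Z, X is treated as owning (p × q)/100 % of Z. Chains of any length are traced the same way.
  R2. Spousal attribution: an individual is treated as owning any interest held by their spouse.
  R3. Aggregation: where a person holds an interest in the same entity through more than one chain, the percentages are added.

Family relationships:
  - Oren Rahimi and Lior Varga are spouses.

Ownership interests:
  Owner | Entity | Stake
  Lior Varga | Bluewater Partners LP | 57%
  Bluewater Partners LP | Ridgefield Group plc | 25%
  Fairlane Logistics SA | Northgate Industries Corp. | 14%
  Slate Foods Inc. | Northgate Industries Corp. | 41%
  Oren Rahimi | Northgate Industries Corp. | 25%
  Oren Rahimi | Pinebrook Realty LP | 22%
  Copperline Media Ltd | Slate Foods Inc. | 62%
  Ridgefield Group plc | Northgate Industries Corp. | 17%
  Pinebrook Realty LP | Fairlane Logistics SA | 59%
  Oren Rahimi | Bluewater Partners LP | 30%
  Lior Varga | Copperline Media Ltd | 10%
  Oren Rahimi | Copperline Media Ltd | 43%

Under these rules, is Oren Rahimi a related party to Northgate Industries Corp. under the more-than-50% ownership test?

No

By spousal attribution (R2), Oren Rahimi is treated as also owning Lior Varga's interest in Bluewater Partners LP, giving 30% + 57% = 87%.
By spousal attribution (R2), Oren Rahimi is treated as also owning Lior Varga's interest in Copperline Media Ltd, giving 43% + 10% = 53%.
Chain via Pinebrook Realty LP → Fairlane Logistics SA (R1): 22% × 59% × 14% = 1.8172% of Northgate Industries Corp.
Chain via Bluewater Partners LP → Ridgefield Group plc (R1): 87% × 25% × 17% = 3.6975% of Northgate Industries Corp.
Chain via Copperline Media Ltd → Slate Foods Inc. (R1): 53% × 62% × 41% = 13.4726% of Northgate Industries Corp.
Direct interest in Northgate Industries Corp: 25%.
Aggregating (R3): 1.8172% + 3.6975% + 13.4726% + 25% = 43.9873%.
43.9873% does not exceed the 50% threshold, so Oren is not a related party to Northgate Industries Corp.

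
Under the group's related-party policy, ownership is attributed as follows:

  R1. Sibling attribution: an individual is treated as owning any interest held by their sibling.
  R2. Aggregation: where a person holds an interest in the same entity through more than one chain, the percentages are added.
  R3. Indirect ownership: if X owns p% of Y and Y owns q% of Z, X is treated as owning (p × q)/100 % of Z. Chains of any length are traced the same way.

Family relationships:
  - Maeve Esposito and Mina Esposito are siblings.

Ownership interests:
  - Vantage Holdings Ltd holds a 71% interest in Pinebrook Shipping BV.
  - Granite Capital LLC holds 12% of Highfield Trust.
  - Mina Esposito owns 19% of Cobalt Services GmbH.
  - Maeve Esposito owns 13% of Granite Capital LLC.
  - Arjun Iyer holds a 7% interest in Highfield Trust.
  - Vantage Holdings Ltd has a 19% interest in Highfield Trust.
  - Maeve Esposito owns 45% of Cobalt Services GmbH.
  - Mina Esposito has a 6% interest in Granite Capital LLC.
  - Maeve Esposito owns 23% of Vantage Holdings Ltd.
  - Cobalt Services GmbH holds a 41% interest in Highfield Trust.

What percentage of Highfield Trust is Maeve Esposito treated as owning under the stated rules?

By sibling attribution (R1), Maeve Esposito is treated as also owning Mina Esposito's interest in Granite Capital LLC, giving 13% + 6% = 19%.
By sibling attribution (R1), Maeve Esposito is treated as also owning Mina Esposito's interest in Cobalt Services GmbH, giving 45% + 19% = 64%.
Chain via Granite Capital LLC (R3): 19% × 12% = 2.28% of Highfield Trust.
Chain via Vantage Holdings Ltd (R3): 23% × 19% = 4.37% of Highfield Trust.
Chain via Cobalt Services GmbH (R3): 64% × 41% = 26.24% of Highfield Trust.
Aggregating (R2): 2.28% + 4.37% + 26.24% = 32.89%.

32.89%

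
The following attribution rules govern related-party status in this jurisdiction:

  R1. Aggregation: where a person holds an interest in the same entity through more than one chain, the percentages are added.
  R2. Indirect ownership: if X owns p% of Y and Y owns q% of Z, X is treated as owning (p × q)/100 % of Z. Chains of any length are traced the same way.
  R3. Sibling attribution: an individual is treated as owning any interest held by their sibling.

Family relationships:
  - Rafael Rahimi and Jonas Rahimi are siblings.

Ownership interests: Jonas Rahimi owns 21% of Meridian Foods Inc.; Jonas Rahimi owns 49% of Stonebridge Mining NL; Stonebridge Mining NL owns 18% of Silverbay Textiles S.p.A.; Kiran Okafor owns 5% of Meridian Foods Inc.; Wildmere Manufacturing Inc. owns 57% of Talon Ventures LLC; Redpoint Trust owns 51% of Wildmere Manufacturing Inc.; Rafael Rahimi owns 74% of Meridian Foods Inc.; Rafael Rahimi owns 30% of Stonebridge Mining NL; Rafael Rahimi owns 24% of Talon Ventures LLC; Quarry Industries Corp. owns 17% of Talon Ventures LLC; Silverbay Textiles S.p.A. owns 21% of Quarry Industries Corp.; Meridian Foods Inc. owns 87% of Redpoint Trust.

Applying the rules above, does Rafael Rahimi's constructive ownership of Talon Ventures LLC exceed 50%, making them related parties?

No

By sibling attribution (R3), Rafael Rahimi is treated as also owning Jonas Rahimi's interest in Stonebridge Mining NL, giving 30% + 49% = 79%.
By sibling attribution (R3), Rafael Rahimi is treated as also owning Jonas Rahimi's interest in Meridian Foods Inc, giving 74% + 21% = 95%.
Chain via Stonebridge Mining NL → Silverbay Textiles S.p.A. → Quarry Industries Corp. (R2): 79% × 18% × 21% × 17% = 0.507654% of Talon Ventures LLC.
Chain via Meridian Foods Inc. → Redpoint Trust → Wildmere Manufacturing Inc. (R2): 95% × 87% × 51% × 57% = 24.026355% of Talon Ventures LLC.
Direct interest in Talon Ventures LLC: 24%.
Aggregating (R1): 0.507654% + 24.026355% + 24% = 48.534009%.
48.534009% does not exceed the 50% threshold, so Rafael is not a related party to Talon Ventures LLC.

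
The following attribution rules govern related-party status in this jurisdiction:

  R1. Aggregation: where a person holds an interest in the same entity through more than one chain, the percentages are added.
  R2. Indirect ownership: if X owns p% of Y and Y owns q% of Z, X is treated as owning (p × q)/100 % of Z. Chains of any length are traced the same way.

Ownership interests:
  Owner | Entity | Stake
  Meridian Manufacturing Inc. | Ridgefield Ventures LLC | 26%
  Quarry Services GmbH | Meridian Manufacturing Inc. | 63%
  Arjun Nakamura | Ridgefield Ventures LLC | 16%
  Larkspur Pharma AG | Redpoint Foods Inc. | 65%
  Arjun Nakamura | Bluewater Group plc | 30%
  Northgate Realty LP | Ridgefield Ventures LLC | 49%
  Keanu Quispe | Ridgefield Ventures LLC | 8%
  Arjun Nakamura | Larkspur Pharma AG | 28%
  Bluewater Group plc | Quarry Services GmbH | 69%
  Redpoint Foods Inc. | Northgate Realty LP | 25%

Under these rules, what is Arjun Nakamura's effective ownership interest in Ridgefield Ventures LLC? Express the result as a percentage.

Chain via Larkspur Pharma AG → Redpoint Foods Inc. → Northgate Realty LP (R2): 28% × 65% × 25% × 49% = 2.2295% of Ridgefield Ventures LLC.
Chain via Bluewater Group plc → Quarry Services GmbH → Meridian Manufacturing Inc. (R2): 30% × 69% × 63% × 26% = 3.39066% of Ridgefield Ventures LLC.
Direct interest in Ridgefield Ventures LLC: 16%.
Aggregating (R1): 2.2295% + 3.39066% + 16% = 21.62016%.

21.62016%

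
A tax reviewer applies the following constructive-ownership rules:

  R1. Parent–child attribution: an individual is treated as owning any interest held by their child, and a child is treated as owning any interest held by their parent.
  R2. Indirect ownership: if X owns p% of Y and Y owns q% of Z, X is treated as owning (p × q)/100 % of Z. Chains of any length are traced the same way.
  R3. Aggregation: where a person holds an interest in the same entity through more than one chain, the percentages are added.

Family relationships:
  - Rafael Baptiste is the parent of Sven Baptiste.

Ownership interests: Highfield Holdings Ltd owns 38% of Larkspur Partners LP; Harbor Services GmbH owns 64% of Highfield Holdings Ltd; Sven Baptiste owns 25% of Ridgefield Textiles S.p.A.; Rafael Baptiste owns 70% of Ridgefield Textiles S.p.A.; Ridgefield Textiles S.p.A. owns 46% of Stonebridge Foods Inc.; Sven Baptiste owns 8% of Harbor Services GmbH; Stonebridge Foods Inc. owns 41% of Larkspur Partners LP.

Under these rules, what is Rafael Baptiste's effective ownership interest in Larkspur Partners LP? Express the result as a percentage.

By parent–child attribution (R1), Rafael Baptiste is treated as also owning Sven Baptiste's interest in Ridgefield Textiles S.p.A, giving 70% + 25% = 95%.
By parent–child attribution (R1), Rafael Baptiste is treated as owning Sven Baptiste's 8% interest in Harbor Services GmbH.
Chain via Ridgefield Textiles S.p.A. → Stonebridge Foods Inc. (R2): 95% × 46% × 41% = 17.917% of Larkspur Partners LP.
Chain via Harbor Services GmbH → Highfield Holdings Ltd (R2): 8% × 64% × 38% = 1.9456% of Larkspur Partners LP.
Aggregating (R3): 17.917% + 1.9456% = 19.8626%.

19.8626%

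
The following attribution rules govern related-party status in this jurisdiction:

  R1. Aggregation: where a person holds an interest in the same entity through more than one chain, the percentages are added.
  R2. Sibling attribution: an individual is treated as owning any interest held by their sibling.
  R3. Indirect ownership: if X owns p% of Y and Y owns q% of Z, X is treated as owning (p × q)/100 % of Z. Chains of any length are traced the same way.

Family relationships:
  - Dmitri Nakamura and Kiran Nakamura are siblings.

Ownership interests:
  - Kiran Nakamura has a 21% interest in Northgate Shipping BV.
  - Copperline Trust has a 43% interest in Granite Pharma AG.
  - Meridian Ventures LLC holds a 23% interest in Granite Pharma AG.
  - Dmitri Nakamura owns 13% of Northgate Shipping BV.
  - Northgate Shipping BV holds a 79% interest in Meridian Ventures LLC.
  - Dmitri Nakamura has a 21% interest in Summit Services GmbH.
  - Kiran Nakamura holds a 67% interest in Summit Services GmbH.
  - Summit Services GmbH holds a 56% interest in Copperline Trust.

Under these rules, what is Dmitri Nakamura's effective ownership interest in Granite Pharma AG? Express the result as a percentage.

27.3682%

By sibling attribution (R2), Dmitri Nakamura is treated as also owning Kiran Nakamura's interest in Northgate Shipping BV, giving 13% + 21% = 34%.
By sibling attribution (R2), Dmitri Nakamura is treated as also owning Kiran Nakamura's interest in Summit Services GmbH, giving 21% + 67% = 88%.
Chain via Northgate Shipping BV → Meridian Ventures LLC (R3): 34% × 79% × 23% = 6.1778% of Granite Pharma AG.
Chain via Summit Services GmbH → Copperline Trust (R3): 88% × 56% × 43% = 21.1904% of Granite Pharma AG.
Aggregating (R1): 6.1778% + 21.1904% = 27.3682%.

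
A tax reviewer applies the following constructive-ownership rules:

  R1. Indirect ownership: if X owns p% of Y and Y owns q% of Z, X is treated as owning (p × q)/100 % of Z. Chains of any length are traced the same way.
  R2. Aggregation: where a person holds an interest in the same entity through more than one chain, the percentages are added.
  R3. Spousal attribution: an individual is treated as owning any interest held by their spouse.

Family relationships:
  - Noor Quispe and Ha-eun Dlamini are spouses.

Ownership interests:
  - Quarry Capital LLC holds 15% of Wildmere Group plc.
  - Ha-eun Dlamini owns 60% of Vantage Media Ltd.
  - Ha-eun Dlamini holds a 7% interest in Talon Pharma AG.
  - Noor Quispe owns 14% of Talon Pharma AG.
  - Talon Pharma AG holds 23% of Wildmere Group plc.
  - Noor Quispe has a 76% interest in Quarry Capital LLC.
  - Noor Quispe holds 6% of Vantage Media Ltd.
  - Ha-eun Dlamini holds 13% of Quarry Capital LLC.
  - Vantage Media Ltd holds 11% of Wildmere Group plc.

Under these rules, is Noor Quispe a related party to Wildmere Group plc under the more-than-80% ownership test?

By spousal attribution (R3), Noor Quispe is treated as also owning Ha-eun Dlamini's interest in Talon Pharma AG, giving 14% + 7% = 21%.
By spousal attribution (R3), Noor Quispe is treated as also owning Ha-eun Dlamini's interest in Vantage Media Ltd, giving 6% + 60% = 66%.
By spousal attribution (R3), Noor Quispe is treated as also owning Ha-eun Dlamini's interest in Quarry Capital LLC, giving 76% + 13% = 89%.
Chain via Talon Pharma AG (R1): 21% × 23% = 4.83% of Wildmere Group plc.
Chain via Vantage Media Ltd (R1): 66% × 11% = 7.26% of Wildmere Group plc.
Chain via Quarry Capital LLC (R1): 89% × 15% = 13.35% of Wildmere Group plc.
Aggregating (R2): 4.83% + 7.26% + 13.35% = 25.44%.
25.44% does not exceed the 80% threshold, so Noor is not a related party to Wildmere Group plc.

No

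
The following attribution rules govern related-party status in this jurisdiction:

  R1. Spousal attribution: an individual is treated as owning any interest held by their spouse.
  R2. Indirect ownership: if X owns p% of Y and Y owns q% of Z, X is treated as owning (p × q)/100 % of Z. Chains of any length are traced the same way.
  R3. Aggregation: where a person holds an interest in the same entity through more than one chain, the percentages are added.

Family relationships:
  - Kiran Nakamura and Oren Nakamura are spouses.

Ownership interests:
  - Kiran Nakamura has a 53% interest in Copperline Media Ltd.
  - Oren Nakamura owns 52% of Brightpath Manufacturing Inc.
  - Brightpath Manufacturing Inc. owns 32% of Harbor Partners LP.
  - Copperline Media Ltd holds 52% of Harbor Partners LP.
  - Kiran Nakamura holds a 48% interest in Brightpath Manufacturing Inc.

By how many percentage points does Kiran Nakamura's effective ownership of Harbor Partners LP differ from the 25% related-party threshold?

By spousal attribution (R1), Kiran Nakamura is treated as also owning Oren Nakamura's interest in Brightpath Manufacturing Inc, giving 48% + 52% = 100%.
Chain via Brightpath Manufacturing Inc. (R2): 100% × 32% = 32% of Harbor Partners LP.
Chain via Copperline Media Ltd (R2): 53% × 52% = 27.56% of Harbor Partners LP.
Aggregating (R3): 32% + 27.56% = 59.56%.
59.56% exceeds the 25% threshold by 34.56 percentage points.

34.56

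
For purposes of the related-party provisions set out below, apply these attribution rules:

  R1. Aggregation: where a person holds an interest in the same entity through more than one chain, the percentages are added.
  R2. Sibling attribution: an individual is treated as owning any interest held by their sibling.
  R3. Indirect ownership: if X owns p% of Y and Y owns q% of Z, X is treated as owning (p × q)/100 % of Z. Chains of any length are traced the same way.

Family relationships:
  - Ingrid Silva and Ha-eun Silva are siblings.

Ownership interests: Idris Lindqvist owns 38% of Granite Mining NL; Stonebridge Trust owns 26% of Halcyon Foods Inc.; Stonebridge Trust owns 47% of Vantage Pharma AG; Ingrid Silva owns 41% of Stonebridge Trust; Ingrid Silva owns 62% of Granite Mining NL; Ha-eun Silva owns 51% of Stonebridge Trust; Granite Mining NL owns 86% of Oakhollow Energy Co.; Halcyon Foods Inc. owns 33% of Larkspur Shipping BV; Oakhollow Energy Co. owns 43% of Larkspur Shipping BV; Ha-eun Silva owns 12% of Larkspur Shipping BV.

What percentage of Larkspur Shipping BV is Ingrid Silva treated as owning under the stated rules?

42.8212%

By sibling attribution (R2), Ingrid Silva is treated as also owning Ha-eun Silva's interest in Stonebridge Trust, giving 41% + 51% = 92%.
By sibling attribution (R2), Ingrid Silva is treated as owning Ha-eun Silva's 12% interest in Larkspur Shipping BV.
Chain via Stonebridge Trust → Halcyon Foods Inc. (R3): 92% × 26% × 33% = 7.8936% of Larkspur Shipping BV.
Chain via Granite Mining NL → Oakhollow Energy Co. (R3): 62% × 86% × 43% = 22.9276% of Larkspur Shipping BV.
Direct interest in Larkspur Shipping BV: 12%.
Aggregating (R1): 7.8936% + 22.9276% + 12% = 42.8212%.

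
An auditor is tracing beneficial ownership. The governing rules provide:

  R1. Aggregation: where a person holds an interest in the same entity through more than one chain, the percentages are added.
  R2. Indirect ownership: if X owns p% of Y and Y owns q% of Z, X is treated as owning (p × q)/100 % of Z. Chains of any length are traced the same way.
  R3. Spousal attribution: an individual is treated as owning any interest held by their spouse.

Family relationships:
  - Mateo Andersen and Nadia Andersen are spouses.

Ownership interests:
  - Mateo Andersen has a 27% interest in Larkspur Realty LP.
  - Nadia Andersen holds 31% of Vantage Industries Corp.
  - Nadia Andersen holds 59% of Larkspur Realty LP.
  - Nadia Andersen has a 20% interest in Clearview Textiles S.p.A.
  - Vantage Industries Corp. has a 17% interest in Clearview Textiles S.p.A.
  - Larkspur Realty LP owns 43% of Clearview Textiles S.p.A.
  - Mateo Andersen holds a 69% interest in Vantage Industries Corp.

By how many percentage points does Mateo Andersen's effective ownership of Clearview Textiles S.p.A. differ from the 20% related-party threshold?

By spousal attribution (R3), Mateo Andersen is treated as also owning Nadia Andersen's interest in Larkspur Realty LP, giving 27% + 59% = 86%.
By spousal attribution (R3), Mateo Andersen is treated as also owning Nadia Andersen's interest in Vantage Industries Corp, giving 69% + 31% = 100%.
By spousal attribution (R3), Mateo Andersen is treated as owning Nadia Andersen's 20% interest in Clearview Textiles S.p.A.
Chain via Larkspur Realty LP (R2): 86% × 43% = 36.98% of Clearview Textiles S.p.A.
Chain via Vantage Industries Corp. (R2): 100% × 17% = 17% of Clearview Textiles S.p.A.
Direct interest in Clearview Textiles S.p.A: 20%.
Aggregating (R1): 36.98% + 17% + 20% = 73.98%.
73.98% exceeds the 20% threshold by 53.98 percentage points.

53.98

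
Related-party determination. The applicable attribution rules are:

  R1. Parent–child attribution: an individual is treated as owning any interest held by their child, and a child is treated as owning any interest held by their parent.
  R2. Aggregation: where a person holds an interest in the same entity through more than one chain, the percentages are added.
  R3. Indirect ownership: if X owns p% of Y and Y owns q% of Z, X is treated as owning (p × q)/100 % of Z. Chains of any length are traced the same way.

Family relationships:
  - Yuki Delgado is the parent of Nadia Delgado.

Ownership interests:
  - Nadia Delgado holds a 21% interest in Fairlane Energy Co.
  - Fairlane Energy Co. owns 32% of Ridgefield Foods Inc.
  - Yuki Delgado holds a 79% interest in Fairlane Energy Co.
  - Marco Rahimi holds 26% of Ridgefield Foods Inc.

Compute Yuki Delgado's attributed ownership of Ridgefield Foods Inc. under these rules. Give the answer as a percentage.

32%

By parent–child attribution (R1), Yuki Delgado is treated as also owning Nadia Delgado's interest in Fairlane Energy Co, giving 79% + 21% = 100%.
Chain via Fairlane Energy Co. (R3): 100% × 32% = 32% of Ridgefield Foods Inc.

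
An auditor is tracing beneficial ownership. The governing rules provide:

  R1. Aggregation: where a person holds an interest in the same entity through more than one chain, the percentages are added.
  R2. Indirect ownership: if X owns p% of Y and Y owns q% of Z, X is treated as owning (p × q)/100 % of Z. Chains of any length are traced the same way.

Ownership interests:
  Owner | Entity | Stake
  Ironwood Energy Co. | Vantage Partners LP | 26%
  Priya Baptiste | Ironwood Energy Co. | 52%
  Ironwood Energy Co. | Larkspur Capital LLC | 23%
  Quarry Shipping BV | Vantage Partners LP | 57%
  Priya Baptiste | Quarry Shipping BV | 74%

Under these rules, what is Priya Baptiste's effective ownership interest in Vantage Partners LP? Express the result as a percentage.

55.7%

Chain via Ironwood Energy Co. (R2): 52% × 26% = 13.52% of Vantage Partners LP.
Chain via Quarry Shipping BV (R2): 74% × 57% = 42.18% of Vantage Partners LP.
Aggregating (R1): 13.52% + 42.18% = 55.7%.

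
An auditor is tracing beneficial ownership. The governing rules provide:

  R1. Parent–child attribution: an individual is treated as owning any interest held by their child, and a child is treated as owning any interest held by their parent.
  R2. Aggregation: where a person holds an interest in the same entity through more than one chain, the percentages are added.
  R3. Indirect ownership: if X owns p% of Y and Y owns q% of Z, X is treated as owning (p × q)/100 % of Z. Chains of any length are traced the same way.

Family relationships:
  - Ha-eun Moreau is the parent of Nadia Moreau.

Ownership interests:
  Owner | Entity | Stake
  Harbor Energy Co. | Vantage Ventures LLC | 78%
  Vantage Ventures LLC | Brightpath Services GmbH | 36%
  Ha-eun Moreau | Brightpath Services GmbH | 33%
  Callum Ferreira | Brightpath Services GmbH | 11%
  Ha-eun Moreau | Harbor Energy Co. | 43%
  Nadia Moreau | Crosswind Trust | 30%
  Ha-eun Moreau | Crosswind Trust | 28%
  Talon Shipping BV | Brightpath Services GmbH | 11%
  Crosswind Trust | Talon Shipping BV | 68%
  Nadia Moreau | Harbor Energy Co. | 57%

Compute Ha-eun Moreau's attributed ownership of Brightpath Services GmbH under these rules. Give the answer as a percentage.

By parent–child attribution (R1), Ha-eun Moreau is treated as also owning Nadia Moreau's interest in Crosswind Trust, giving 28% + 30% = 58%.
By parent–child attribution (R1), Ha-eun Moreau is treated as also owning Nadia Moreau's interest in Harbor Energy Co, giving 43% + 57% = 100%.
Chain via Crosswind Trust → Talon Shipping BV (R3): 58% × 68% × 11% = 4.3384% of Brightpath Services GmbH.
Chain via Harbor Energy Co. → Vantage Ventures LLC (R3): 100% × 78% × 36% = 28.08% of Brightpath Services GmbH.
Direct interest in Brightpath Services GmbH: 33%.
Aggregating (R2): 4.3384% + 28.08% + 33% = 65.4184%.

65.4184%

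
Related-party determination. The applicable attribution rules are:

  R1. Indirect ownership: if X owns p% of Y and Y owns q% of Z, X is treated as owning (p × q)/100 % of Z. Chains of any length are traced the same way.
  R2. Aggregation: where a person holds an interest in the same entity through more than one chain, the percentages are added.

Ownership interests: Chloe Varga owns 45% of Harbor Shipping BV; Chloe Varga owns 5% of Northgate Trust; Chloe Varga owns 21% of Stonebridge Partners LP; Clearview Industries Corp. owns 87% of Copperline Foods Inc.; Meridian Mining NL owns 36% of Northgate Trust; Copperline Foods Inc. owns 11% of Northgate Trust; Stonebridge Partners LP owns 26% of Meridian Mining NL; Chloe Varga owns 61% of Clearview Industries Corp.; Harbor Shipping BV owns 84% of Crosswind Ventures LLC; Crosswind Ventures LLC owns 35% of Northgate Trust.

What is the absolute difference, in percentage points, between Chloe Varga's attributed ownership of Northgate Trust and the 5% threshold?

21.0333

Chain via Harbor Shipping BV → Crosswind Ventures LLC (R1): 45% × 84% × 35% = 13.23% of Northgate Trust.
Chain via Clearview Industries Corp. → Copperline Foods Inc. (R1): 61% × 87% × 11% = 5.8377% of Northgate Trust.
Chain via Stonebridge Partners LP → Meridian Mining NL (R1): 21% × 26% × 36% = 1.9656% of Northgate Trust.
Direct interest in Northgate Trust: 5%.
Aggregating (R2): 13.23% + 5.8377% + 1.9656% + 5% = 26.0333%.
26.0333% exceeds the 5% threshold by 21.0333 percentage points.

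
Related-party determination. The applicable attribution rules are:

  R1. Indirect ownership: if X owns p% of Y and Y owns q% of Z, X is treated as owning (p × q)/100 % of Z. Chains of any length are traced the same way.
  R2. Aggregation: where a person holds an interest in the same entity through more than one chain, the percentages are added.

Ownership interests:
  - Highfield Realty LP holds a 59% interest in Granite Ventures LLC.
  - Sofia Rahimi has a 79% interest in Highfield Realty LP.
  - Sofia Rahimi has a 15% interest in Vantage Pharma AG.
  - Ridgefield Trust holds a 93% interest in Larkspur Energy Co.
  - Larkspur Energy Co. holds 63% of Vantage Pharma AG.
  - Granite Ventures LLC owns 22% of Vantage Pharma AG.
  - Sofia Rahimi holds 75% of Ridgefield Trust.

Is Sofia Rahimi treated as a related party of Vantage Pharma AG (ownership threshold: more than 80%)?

Chain via Highfield Realty LP → Granite Ventures LLC (R1): 79% × 59% × 22% = 10.2542% of Vantage Pharma AG.
Chain via Ridgefield Trust → Larkspur Energy Co. (R1): 75% × 93% × 63% = 43.9425% of Vantage Pharma AG.
Direct interest in Vantage Pharma AG: 15%.
Aggregating (R2): 10.2542% + 43.9425% + 15% = 69.1967%.
69.1967% does not exceed the 80% threshold, so Sofia is not a related party to Vantage Pharma AG.

No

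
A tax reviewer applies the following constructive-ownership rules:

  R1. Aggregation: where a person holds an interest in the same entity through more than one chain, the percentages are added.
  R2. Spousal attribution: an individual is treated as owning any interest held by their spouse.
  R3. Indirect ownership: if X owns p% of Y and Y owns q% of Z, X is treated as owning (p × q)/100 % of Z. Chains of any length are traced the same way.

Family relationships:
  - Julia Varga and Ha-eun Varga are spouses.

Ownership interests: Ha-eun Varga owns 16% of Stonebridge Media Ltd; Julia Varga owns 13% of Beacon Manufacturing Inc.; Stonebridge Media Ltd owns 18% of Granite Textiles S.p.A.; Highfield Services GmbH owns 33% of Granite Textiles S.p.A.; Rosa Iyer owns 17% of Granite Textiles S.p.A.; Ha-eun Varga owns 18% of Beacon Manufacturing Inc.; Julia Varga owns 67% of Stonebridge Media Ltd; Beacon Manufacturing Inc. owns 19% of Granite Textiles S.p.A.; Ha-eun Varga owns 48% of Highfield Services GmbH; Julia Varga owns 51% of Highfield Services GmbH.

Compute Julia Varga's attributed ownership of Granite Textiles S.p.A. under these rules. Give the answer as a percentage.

By spousal attribution (R2), Julia Varga is treated as also owning Ha-eun Varga's interest in Highfield Services GmbH, giving 51% + 48% = 99%.
By spousal attribution (R2), Julia Varga is treated as also owning Ha-eun Varga's interest in Beacon Manufacturing Inc, giving 13% + 18% = 31%.
By spousal attribution (R2), Julia Varga is treated as also owning Ha-eun Varga's interest in Stonebridge Media Ltd, giving 67% + 16% = 83%.
Chain via Highfield Services GmbH (R3): 99% × 33% = 32.67% of Granite Textiles S.p.A.
Chain via Beacon Manufacturing Inc. (R3): 31% × 19% = 5.89% of Granite Textiles S.p.A.
Chain via Stonebridge Media Ltd (R3): 83% × 18% = 14.94% of Granite Textiles S.p.A.
Aggregating (R1): 32.67% + 5.89% + 14.94% = 53.5%.

53.5%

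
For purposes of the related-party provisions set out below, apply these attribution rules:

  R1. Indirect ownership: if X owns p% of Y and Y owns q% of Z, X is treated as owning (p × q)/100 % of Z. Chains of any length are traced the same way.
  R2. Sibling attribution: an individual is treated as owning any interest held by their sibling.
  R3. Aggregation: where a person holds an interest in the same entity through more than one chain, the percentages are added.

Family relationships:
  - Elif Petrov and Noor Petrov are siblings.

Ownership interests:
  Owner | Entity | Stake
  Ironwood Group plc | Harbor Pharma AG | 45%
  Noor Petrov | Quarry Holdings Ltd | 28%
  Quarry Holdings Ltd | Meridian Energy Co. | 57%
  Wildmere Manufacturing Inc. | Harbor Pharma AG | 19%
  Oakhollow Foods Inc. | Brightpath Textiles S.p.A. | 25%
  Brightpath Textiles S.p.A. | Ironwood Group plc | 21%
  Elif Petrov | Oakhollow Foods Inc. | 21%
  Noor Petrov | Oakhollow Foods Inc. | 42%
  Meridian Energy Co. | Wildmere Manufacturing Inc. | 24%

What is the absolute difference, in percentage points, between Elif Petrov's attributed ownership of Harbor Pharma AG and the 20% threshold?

17.783849

By sibling attribution (R2), Elif Petrov is treated as also owning Noor Petrov's interest in Oakhollow Foods Inc, giving 21% + 42% = 63%.
By sibling attribution (R2), Elif Petrov is treated as owning Noor Petrov's 28% interest in Quarry Holdings Ltd.
Chain via Oakhollow Foods Inc. → Brightpath Textiles S.p.A. → Ironwood Group plc (R1): 63% × 25% × 21% × 45% = 1.488375% of Harbor Pharma AG.
Chain via Quarry Holdings Ltd → Meridian Energy Co. → Wildmere Manufacturing Inc. (R1): 28% × 57% × 24% × 19% = 0.727776% of Harbor Pharma AG.
Aggregating (R3): 1.488375% + 0.727776% = 2.216151%.
2.216151% falls short of the 20% threshold by 17.783849 percentage points.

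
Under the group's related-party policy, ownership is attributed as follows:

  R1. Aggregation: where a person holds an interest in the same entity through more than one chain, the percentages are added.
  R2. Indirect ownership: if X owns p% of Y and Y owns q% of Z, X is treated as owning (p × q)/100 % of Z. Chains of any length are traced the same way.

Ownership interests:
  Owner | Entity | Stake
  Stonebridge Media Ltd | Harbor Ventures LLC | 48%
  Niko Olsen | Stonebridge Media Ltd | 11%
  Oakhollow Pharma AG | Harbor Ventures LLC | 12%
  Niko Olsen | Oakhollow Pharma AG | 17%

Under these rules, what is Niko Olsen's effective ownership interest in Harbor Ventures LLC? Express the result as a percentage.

Chain via Oakhollow Pharma AG (R2): 17% × 12% = 2.04% of Harbor Ventures LLC.
Chain via Stonebridge Media Ltd (R2): 11% × 48% = 5.28% of Harbor Ventures LLC.
Aggregating (R1): 2.04% + 5.28% = 7.32%.

7.32%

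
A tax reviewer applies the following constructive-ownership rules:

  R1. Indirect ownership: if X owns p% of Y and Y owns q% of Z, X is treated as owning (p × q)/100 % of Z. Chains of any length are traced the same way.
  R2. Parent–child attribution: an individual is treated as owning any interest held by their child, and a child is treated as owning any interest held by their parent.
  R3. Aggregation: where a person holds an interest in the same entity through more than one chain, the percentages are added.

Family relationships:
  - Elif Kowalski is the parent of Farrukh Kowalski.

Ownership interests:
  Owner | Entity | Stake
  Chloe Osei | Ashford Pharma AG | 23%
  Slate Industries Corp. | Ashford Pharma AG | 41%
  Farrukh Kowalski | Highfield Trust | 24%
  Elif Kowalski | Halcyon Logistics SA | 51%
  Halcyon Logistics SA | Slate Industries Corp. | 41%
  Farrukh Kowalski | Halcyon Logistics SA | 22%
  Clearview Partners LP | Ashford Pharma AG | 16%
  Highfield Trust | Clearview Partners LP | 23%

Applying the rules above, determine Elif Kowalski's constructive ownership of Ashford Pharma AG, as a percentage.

13.1545%

By parent–child attribution (R2), Elif Kowalski is treated as also owning Farrukh Kowalski's interest in Halcyon Logistics SA, giving 51% + 22% = 73%.
By parent–child attribution (R2), Elif Kowalski is treated as owning Farrukh Kowalski's 24% interest in Highfield Trust.
Chain via Halcyon Logistics SA → Slate Industries Corp. (R1): 73% × 41% × 41% = 12.2713% of Ashford Pharma AG.
Chain via Highfield Trust → Clearview Partners LP (R1): 24% × 23% × 16% = 0.8832% of Ashford Pharma AG.
Aggregating (R3): 12.2713% + 0.8832% = 13.1545%.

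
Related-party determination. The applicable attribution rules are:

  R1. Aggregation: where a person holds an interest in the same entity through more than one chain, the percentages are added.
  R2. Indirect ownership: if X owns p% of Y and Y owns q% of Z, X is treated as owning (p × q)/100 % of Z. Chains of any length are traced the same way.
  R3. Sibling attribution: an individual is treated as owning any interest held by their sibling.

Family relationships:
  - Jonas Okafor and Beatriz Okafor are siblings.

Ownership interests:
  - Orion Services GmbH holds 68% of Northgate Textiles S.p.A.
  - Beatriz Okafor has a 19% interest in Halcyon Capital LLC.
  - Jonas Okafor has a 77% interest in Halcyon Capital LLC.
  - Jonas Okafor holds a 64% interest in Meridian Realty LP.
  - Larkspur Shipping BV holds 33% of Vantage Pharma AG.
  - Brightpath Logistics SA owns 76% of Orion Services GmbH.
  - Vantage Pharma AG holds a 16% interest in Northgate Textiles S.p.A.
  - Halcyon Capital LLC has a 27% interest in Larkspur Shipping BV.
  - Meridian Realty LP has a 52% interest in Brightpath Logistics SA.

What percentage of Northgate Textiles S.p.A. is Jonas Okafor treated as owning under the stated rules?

18.56768%

By sibling attribution (R3), Jonas Okafor is treated as also owning Beatriz Okafor's interest in Halcyon Capital LLC, giving 77% + 19% = 96%.
Chain via Halcyon Capital LLC → Larkspur Shipping BV → Vantage Pharma AG (R2): 96% × 27% × 33% × 16% = 1.368576% of Northgate Textiles S.p.A.
Chain via Meridian Realty LP → Brightpath Logistics SA → Orion Services GmbH (R2): 64% × 52% × 76% × 68% = 17.199104% of Northgate Textiles S.p.A.
Aggregating (R1): 1.368576% + 17.199104% = 18.56768%.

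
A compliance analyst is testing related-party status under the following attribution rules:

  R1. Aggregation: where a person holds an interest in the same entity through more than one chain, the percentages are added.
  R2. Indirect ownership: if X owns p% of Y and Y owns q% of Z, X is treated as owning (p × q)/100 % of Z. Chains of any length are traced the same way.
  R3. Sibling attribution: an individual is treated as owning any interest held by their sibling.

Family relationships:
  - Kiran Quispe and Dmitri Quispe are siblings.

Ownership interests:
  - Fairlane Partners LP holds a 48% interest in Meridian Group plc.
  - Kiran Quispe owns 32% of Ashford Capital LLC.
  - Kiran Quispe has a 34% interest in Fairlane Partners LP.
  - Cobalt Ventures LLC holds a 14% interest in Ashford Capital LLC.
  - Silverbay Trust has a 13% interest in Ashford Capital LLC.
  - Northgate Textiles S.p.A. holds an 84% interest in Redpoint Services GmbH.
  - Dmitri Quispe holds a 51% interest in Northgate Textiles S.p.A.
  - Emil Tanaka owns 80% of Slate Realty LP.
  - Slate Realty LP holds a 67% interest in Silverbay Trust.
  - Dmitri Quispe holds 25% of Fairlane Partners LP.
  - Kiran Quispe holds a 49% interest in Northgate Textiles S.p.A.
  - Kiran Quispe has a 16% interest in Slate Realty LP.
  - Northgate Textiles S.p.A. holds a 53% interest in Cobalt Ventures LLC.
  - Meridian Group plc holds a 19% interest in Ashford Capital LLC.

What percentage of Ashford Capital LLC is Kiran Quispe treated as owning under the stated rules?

By sibling attribution (R3), Kiran Quispe is treated as also owning Dmitri Quispe's interest in Northgate Textiles S.p.A, giving 49% + 51% = 100%.
By sibling attribution (R3), Kiran Quispe is treated as also owning Dmitri Quispe's interest in Fairlane Partners LP, giving 34% + 25% = 59%.
Chain via Northgate Textiles S.p.A. → Cobalt Ventures LLC (R2): 100% × 53% × 14% = 7.42% of Ashford Capital LLC.
Chain via Fairlane Partners LP → Meridian Group plc (R2): 59% × 48% × 19% = 5.3808% of Ashford Capital LLC.
Chain via Slate Realty LP → Silverbay Trust (R2): 16% × 67% × 13% = 1.3936% of Ashford Capital LLC.
Direct interest in Ashford Capital LLC: 32%.
Aggregating (R1): 7.42% + 5.3808% + 1.3936% + 32% = 46.1944%.

46.1944%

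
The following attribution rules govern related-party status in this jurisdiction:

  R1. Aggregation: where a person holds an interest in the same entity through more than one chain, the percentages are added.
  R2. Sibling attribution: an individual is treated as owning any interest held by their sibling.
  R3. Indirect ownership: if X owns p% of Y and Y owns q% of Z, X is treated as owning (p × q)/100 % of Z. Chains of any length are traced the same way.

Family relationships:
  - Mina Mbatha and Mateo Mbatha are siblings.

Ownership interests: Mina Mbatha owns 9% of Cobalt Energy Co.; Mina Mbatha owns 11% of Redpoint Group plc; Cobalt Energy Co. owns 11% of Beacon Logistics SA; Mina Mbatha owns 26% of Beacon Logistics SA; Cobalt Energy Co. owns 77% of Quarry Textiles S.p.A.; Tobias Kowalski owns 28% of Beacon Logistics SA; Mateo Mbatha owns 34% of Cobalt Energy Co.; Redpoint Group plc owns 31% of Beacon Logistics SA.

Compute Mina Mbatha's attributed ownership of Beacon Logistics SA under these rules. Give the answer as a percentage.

34.14%

By sibling attribution (R2), Mina Mbatha is treated as also owning Mateo Mbatha's interest in Cobalt Energy Co, giving 9% + 34% = 43%.
Chain via Redpoint Group plc (R3): 11% × 31% = 3.41% of Beacon Logistics SA.
Chain via Cobalt Energy Co. (R3): 43% × 11% = 4.73% of Beacon Logistics SA.
Direct interest in Beacon Logistics SA: 26%.
Aggregating (R1): 3.41% + 4.73% + 26% = 34.14%.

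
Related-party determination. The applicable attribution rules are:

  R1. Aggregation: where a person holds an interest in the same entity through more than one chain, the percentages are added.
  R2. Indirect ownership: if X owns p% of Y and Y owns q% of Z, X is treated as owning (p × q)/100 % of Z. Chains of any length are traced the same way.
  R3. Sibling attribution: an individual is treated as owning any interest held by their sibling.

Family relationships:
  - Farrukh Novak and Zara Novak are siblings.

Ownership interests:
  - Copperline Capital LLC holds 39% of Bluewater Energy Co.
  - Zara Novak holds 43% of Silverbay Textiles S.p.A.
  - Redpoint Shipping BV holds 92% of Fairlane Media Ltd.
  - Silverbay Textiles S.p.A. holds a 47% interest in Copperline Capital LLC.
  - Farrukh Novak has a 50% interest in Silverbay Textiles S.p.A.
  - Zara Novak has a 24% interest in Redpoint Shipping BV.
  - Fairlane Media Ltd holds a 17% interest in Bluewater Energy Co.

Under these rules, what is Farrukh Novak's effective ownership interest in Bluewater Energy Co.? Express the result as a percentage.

20.8005%

By sibling attribution (R3), Farrukh Novak is treated as also owning Zara Novak's interest in Silverbay Textiles S.p.A, giving 50% + 43% = 93%.
By sibling attribution (R3), Farrukh Novak is treated as owning Zara Novak's 24% interest in Redpoint Shipping BV.
Chain via Silverbay Textiles S.p.A. → Copperline Capital LLC (R2): 93% × 47% × 39% = 17.0469% of Bluewater Energy Co.
Chain via Redpoint Shipping BV → Fairlane Media Ltd (R2): 24% × 92% × 17% = 3.7536% of Bluewater Energy Co.
Aggregating (R1): 17.0469% + 3.7536% = 20.8005%.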